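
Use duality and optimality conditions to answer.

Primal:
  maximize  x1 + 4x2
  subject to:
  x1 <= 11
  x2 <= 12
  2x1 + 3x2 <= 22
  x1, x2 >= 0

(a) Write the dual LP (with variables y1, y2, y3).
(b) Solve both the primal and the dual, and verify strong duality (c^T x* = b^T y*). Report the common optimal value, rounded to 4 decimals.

The standard primal-dual pair for 'max c^T x s.t. A x <= b, x >= 0' is:
  Dual:  min b^T y  s.t.  A^T y >= c,  y >= 0.

So the dual LP is:
  minimize  11y1 + 12y2 + 22y3
  subject to:
    y1 + 2y3 >= 1
    y2 + 3y3 >= 4
    y1, y2, y3 >= 0

Solving the primal: x* = (0, 7.3333).
  primal value c^T x* = 29.3333.
Solving the dual: y* = (0, 0, 1.3333).
  dual value b^T y* = 29.3333.
Strong duality: c^T x* = b^T y*. Confirmed.

29.3333


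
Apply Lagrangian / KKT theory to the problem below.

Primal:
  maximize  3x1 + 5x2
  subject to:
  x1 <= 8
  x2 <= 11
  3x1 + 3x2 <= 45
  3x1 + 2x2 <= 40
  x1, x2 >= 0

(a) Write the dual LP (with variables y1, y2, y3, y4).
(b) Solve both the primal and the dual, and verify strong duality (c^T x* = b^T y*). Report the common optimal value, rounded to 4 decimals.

The standard primal-dual pair for 'max c^T x s.t. A x <= b, x >= 0' is:
  Dual:  min b^T y  s.t.  A^T y >= c,  y >= 0.

So the dual LP is:
  minimize  8y1 + 11y2 + 45y3 + 40y4
  subject to:
    y1 + 3y3 + 3y4 >= 3
    y2 + 3y3 + 2y4 >= 5
    y1, y2, y3, y4 >= 0

Solving the primal: x* = (4, 11).
  primal value c^T x* = 67.
Solving the dual: y* = (0, 2, 1, 0).
  dual value b^T y* = 67.
Strong duality: c^T x* = b^T y*. Confirmed.

67


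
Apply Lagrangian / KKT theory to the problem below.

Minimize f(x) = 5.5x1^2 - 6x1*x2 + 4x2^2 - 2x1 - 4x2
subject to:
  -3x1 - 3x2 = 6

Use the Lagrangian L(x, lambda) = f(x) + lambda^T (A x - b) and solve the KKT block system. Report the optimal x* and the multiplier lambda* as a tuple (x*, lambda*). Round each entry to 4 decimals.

Form the Lagrangian:
  L(x, lambda) = (1/2) x^T Q x + c^T x + lambda^T (A x - b)
Stationarity (grad_x L = 0): Q x + c + A^T lambda = 0.
Primal feasibility: A x = b.

This gives the KKT block system:
  [ Q   A^T ] [ x     ]   [-c ]
  [ A    0  ] [ lambda ] = [ b ]

Solving the linear system:
  x*      = (-0.9677, -1.0323)
  lambda* = (-2.1505)
  f(x*)   = 9.4839

x* = (-0.9677, -1.0323), lambda* = (-2.1505)


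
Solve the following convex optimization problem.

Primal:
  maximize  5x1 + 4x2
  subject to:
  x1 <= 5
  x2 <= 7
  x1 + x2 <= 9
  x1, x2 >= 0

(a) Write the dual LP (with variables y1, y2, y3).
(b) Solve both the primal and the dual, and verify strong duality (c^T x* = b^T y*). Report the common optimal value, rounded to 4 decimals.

The standard primal-dual pair for 'max c^T x s.t. A x <= b, x >= 0' is:
  Dual:  min b^T y  s.t.  A^T y >= c,  y >= 0.

So the dual LP is:
  minimize  5y1 + 7y2 + 9y3
  subject to:
    y1 + y3 >= 5
    y2 + y3 >= 4
    y1, y2, y3 >= 0

Solving the primal: x* = (5, 4).
  primal value c^T x* = 41.
Solving the dual: y* = (1, 0, 4).
  dual value b^T y* = 41.
Strong duality: c^T x* = b^T y*. Confirmed.

41


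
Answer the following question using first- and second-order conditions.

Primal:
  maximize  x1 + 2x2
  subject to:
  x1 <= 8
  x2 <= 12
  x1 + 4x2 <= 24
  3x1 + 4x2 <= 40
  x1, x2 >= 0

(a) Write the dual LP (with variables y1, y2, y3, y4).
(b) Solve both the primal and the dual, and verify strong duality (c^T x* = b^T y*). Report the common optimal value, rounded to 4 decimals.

The standard primal-dual pair for 'max c^T x s.t. A x <= b, x >= 0' is:
  Dual:  min b^T y  s.t.  A^T y >= c,  y >= 0.

So the dual LP is:
  minimize  8y1 + 12y2 + 24y3 + 40y4
  subject to:
    y1 + y3 + 3y4 >= 1
    y2 + 4y3 + 4y4 >= 2
    y1, y2, y3, y4 >= 0

Solving the primal: x* = (8, 4).
  primal value c^T x* = 16.
Solving the dual: y* = (0.5, 0, 0.5, 0).
  dual value b^T y* = 16.
Strong duality: c^T x* = b^T y*. Confirmed.

16


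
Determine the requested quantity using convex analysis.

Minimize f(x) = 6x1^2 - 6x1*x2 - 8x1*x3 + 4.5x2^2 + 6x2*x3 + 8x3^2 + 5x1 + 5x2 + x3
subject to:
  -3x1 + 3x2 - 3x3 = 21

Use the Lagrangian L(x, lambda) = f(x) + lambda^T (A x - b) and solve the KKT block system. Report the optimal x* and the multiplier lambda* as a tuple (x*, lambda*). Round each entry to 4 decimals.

Form the Lagrangian:
  L(x, lambda) = (1/2) x^T Q x + c^T x + lambda^T (A x - b)
Stationarity (grad_x L = 0): Q x + c + A^T lambda = 0.
Primal feasibility: A x = b.

This gives the KKT block system:
  [ Q   A^T ] [ x     ]   [-c ]
  [ A    0  ] [ lambda ] = [ b ]

Solving the linear system:
  x*      = (-3.1205, 0.9639, -2.9157)
  lambda* = (-4.9679)
  f(x*)   = 45.3133

x* = (-3.1205, 0.9639, -2.9157), lambda* = (-4.9679)


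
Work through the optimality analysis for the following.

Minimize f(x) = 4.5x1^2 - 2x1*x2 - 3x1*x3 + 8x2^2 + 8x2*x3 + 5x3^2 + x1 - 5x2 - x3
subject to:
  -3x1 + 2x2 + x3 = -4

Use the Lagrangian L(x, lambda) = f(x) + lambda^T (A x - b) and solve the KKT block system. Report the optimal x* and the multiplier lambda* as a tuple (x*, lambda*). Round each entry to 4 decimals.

Form the Lagrangian:
  L(x, lambda) = (1/2) x^T Q x + c^T x + lambda^T (A x - b)
Stationarity (grad_x L = 0): Q x + c + A^T lambda = 0.
Primal feasibility: A x = b.

This gives the KKT block system:
  [ Q   A^T ] [ x     ]   [-c ]
  [ A    0  ] [ lambda ] = [ b ]

Solving the linear system:
  x*      = (1.3043, -0.1359, 0.1848)
  lambda* = (4.1522)
  f(x*)   = 9.2038

x* = (1.3043, -0.1359, 0.1848), lambda* = (4.1522)


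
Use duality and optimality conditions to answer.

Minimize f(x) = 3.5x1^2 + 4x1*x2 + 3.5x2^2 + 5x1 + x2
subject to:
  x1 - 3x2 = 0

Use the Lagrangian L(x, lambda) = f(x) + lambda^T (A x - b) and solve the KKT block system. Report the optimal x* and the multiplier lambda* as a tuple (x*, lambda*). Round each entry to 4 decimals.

Form the Lagrangian:
  L(x, lambda) = (1/2) x^T Q x + c^T x + lambda^T (A x - b)
Stationarity (grad_x L = 0): Q x + c + A^T lambda = 0.
Primal feasibility: A x = b.

This gives the KKT block system:
  [ Q   A^T ] [ x     ]   [-c ]
  [ A    0  ] [ lambda ] = [ b ]

Solving the linear system:
  x*      = (-0.5106, -0.1702)
  lambda* = (-0.7447)
  f(x*)   = -1.3617

x* = (-0.5106, -0.1702), lambda* = (-0.7447)


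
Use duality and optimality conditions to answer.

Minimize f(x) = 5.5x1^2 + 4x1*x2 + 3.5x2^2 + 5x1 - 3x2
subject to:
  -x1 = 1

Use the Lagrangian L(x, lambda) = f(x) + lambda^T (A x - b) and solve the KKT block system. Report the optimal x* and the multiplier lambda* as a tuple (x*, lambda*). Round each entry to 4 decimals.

Form the Lagrangian:
  L(x, lambda) = (1/2) x^T Q x + c^T x + lambda^T (A x - b)
Stationarity (grad_x L = 0): Q x + c + A^T lambda = 0.
Primal feasibility: A x = b.

This gives the KKT block system:
  [ Q   A^T ] [ x     ]   [-c ]
  [ A    0  ] [ lambda ] = [ b ]

Solving the linear system:
  x*      = (-1, 1)
  lambda* = (-2)
  f(x*)   = -3

x* = (-1, 1), lambda* = (-2)


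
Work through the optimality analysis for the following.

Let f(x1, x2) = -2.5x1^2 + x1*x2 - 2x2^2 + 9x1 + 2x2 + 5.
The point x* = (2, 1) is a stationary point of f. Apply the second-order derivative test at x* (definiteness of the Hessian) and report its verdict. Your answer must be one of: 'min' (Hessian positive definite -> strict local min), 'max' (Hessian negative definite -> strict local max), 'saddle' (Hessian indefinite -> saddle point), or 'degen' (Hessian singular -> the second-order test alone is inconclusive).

Compute the Hessian H = grad^2 f:
  H = [[-5, 1], [1, -4]]
Verify stationarity: grad f(x*) = H x* + g = (0, 0).
Eigenvalues of H: -5.618, -3.382.
Both eigenvalues < 0, so H is negative definite -> x* is a strict local max.

max


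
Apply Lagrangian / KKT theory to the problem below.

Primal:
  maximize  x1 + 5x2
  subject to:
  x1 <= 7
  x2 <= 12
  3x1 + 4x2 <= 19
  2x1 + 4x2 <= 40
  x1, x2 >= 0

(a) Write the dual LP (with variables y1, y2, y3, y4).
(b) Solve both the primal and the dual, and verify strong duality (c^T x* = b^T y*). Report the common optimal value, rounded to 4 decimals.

The standard primal-dual pair for 'max c^T x s.t. A x <= b, x >= 0' is:
  Dual:  min b^T y  s.t.  A^T y >= c,  y >= 0.

So the dual LP is:
  minimize  7y1 + 12y2 + 19y3 + 40y4
  subject to:
    y1 + 3y3 + 2y4 >= 1
    y2 + 4y3 + 4y4 >= 5
    y1, y2, y3, y4 >= 0

Solving the primal: x* = (0, 4.75).
  primal value c^T x* = 23.75.
Solving the dual: y* = (0, 0, 1.25, 0).
  dual value b^T y* = 23.75.
Strong duality: c^T x* = b^T y*. Confirmed.

23.75


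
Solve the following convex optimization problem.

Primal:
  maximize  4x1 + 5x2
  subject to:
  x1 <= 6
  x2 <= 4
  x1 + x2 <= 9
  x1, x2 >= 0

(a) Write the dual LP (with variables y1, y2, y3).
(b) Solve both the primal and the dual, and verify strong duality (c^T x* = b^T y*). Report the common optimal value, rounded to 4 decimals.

The standard primal-dual pair for 'max c^T x s.t. A x <= b, x >= 0' is:
  Dual:  min b^T y  s.t.  A^T y >= c,  y >= 0.

So the dual LP is:
  minimize  6y1 + 4y2 + 9y3
  subject to:
    y1 + y3 >= 4
    y2 + y3 >= 5
    y1, y2, y3 >= 0

Solving the primal: x* = (5, 4).
  primal value c^T x* = 40.
Solving the dual: y* = (0, 1, 4).
  dual value b^T y* = 40.
Strong duality: c^T x* = b^T y*. Confirmed.

40


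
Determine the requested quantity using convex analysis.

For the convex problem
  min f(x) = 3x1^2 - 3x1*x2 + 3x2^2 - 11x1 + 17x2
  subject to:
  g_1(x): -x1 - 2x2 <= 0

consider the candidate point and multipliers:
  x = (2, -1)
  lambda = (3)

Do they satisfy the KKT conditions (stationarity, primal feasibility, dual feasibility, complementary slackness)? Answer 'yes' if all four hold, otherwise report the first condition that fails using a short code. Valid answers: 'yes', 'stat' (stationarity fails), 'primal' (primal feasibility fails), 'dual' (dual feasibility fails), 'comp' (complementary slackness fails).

Gradient of f: grad f(x) = Q x + c = (4, 5)
Constraint values g_i(x) = a_i^T x - b_i:
  g_1((2, -1)) = 0
Stationarity residual: grad f(x) + sum_i lambda_i a_i = (1, -1)
  -> stationarity FAILS
Primal feasibility (all g_i <= 0): OK
Dual feasibility (all lambda_i >= 0): OK
Complementary slackness (lambda_i * g_i(x) = 0 for all i): OK

Verdict: the first failing condition is stationarity -> stat.

stat


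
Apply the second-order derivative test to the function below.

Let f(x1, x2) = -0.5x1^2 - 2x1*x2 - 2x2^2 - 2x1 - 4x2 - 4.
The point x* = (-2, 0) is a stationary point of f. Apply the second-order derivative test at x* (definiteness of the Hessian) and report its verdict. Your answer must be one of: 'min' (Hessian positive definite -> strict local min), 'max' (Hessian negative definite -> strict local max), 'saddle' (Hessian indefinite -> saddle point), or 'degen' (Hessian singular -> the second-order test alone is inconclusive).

Compute the Hessian H = grad^2 f:
  H = [[-1, -2], [-2, -4]]
Verify stationarity: grad f(x*) = H x* + g = (0, 0).
Eigenvalues of H: -5, 0.
H has a zero eigenvalue (singular; negative semidefinite but not definite), so H is neither positive definite, negative definite, nor indefinite. The second-order test alone is inconclusive -> degen.
(Indeed, f is constant along the null direction of H through x*, so x* is not a strict local extremum.)

degen


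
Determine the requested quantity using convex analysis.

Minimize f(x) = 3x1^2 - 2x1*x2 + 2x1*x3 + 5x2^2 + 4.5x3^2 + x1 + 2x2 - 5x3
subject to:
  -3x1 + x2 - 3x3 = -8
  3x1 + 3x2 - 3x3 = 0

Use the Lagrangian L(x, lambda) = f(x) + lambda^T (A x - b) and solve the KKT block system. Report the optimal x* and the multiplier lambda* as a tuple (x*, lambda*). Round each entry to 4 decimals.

Form the Lagrangian:
  L(x, lambda) = (1/2) x^T Q x + c^T x + lambda^T (A x - b)
Stationarity (grad_x L = 0): Q x + c + A^T lambda = 0.
Primal feasibility: A x = b.

This gives the KKT block system:
  [ Q   A^T ] [ x     ]   [-c ]
  [ A    0  ] [ lambda ] = [ b ]

Solving the linear system:
  x*      = (1.375, -0.125, 1.25)
  lambda* = (3.5, -0.5)
  f(x*)   = 11.4375

x* = (1.375, -0.125, 1.25), lambda* = (3.5, -0.5)


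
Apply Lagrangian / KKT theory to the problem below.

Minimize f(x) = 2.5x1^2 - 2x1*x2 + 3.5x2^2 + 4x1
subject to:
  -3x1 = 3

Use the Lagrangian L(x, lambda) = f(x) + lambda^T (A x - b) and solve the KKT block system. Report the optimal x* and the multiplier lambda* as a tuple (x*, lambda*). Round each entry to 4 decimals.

Form the Lagrangian:
  L(x, lambda) = (1/2) x^T Q x + c^T x + lambda^T (A x - b)
Stationarity (grad_x L = 0): Q x + c + A^T lambda = 0.
Primal feasibility: A x = b.

This gives the KKT block system:
  [ Q   A^T ] [ x     ]   [-c ]
  [ A    0  ] [ lambda ] = [ b ]

Solving the linear system:
  x*      = (-1, -0.2857)
  lambda* = (-0.1429)
  f(x*)   = -1.7857

x* = (-1, -0.2857), lambda* = (-0.1429)


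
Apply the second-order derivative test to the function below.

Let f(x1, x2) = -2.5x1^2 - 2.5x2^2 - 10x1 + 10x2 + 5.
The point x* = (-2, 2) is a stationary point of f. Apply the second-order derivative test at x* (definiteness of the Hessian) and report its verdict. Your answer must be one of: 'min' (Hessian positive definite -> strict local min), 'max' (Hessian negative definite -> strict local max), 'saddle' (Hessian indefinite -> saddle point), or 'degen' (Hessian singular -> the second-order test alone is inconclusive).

Compute the Hessian H = grad^2 f:
  H = [[-5, 0], [0, -5]]
Verify stationarity: grad f(x*) = H x* + g = (0, 0).
Eigenvalues of H: -5, -5.
Both eigenvalues < 0, so H is negative definite -> x* is a strict local max.

max


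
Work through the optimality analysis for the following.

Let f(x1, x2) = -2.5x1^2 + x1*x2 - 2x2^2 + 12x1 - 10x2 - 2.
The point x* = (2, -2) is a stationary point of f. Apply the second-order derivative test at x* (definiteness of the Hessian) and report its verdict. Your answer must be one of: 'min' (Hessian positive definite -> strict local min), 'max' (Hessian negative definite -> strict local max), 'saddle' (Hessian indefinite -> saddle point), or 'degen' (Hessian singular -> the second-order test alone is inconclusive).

Compute the Hessian H = grad^2 f:
  H = [[-5, 1], [1, -4]]
Verify stationarity: grad f(x*) = H x* + g = (0, 0).
Eigenvalues of H: -5.618, -3.382.
Both eigenvalues < 0, so H is negative definite -> x* is a strict local max.

max


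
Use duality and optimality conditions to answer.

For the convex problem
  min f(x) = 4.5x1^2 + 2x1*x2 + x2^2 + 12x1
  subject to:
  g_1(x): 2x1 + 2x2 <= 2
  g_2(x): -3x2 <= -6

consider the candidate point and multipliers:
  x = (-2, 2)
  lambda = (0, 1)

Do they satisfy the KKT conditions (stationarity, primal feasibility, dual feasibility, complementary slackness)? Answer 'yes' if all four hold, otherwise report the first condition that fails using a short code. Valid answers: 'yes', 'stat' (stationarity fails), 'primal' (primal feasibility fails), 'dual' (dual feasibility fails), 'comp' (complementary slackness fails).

Gradient of f: grad f(x) = Q x + c = (-2, 0)
Constraint values g_i(x) = a_i^T x - b_i:
  g_1((-2, 2)) = -2
  g_2((-2, 2)) = 0
Stationarity residual: grad f(x) + sum_i lambda_i a_i = (-2, -3)
  -> stationarity FAILS
Primal feasibility (all g_i <= 0): OK
Dual feasibility (all lambda_i >= 0): OK
Complementary slackness (lambda_i * g_i(x) = 0 for all i): OK

Verdict: the first failing condition is stationarity -> stat.

stat


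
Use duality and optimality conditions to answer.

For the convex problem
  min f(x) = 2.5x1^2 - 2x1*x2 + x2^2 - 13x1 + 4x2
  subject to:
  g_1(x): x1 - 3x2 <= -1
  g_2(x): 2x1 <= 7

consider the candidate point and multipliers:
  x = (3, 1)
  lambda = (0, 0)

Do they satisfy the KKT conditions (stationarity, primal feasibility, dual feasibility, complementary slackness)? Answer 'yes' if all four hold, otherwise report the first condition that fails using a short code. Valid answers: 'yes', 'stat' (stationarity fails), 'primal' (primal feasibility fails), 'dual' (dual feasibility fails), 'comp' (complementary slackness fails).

Gradient of f: grad f(x) = Q x + c = (0, 0)
Constraint values g_i(x) = a_i^T x - b_i:
  g_1((3, 1)) = 1
  g_2((3, 1)) = -1
Stationarity residual: grad f(x) + sum_i lambda_i a_i = (0, 0)
  -> stationarity OK
Primal feasibility (all g_i <= 0): FAILS
Dual feasibility (all lambda_i >= 0): OK
Complementary slackness (lambda_i * g_i(x) = 0 for all i): OK

Verdict: the first failing condition is primal_feasibility -> primal.

primal


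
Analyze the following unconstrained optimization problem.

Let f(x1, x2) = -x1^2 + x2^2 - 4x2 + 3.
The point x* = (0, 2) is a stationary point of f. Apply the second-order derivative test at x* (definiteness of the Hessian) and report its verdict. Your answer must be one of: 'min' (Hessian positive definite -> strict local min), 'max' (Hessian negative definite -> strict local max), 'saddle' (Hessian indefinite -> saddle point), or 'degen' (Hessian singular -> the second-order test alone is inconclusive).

Compute the Hessian H = grad^2 f:
  H = [[-2, 0], [0, 2]]
Verify stationarity: grad f(x*) = H x* + g = (0, 0).
Eigenvalues of H: -2, 2.
Eigenvalues have mixed signs, so H is indefinite -> x* is a saddle point.

saddle


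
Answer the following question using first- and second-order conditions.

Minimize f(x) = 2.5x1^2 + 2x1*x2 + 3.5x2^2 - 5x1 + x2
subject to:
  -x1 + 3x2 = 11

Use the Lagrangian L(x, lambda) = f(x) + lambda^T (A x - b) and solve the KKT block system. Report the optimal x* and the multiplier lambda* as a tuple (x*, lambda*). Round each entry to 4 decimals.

Form the Lagrangian:
  L(x, lambda) = (1/2) x^T Q x + c^T x + lambda^T (A x - b)
Stationarity (grad_x L = 0): Q x + c + A^T lambda = 0.
Primal feasibility: A x = b.

This gives the KKT block system:
  [ Q   A^T ] [ x     ]   [-c ]
  [ A    0  ] [ lambda ] = [ b ]

Solving the linear system:
  x*      = (-1.5781, 3.1406)
  lambda* = (-6.6094)
  f(x*)   = 41.8672

x* = (-1.5781, 3.1406), lambda* = (-6.6094)


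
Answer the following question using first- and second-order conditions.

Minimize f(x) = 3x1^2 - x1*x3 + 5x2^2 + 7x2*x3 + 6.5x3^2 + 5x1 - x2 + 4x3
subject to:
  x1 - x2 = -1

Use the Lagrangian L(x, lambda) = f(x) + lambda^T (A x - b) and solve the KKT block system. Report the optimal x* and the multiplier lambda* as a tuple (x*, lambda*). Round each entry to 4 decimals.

Form the Lagrangian:
  L(x, lambda) = (1/2) x^T Q x + c^T x + lambda^T (A x - b)
Stationarity (grad_x L = 0): Q x + c + A^T lambda = 0.
Primal feasibility: A x = b.

This gives the KKT block system:
  [ Q   A^T ] [ x     ]   [-c ]
  [ A    0  ] [ lambda ] = [ b ]

Solving the linear system:
  x*      = (-0.6744, 0.3256, -0.5349)
  lambda* = (-1.4884)
  f(x*)   = -3.6628

x* = (-0.6744, 0.3256, -0.5349), lambda* = (-1.4884)


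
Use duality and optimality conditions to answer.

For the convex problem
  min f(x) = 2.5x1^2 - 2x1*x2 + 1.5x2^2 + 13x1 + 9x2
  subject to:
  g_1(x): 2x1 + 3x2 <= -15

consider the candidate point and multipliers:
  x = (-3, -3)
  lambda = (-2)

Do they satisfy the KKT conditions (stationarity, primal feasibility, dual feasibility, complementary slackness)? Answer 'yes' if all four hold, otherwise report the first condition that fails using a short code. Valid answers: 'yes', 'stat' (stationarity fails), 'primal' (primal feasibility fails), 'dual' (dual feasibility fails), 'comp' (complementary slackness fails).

Gradient of f: grad f(x) = Q x + c = (4, 6)
Constraint values g_i(x) = a_i^T x - b_i:
  g_1((-3, -3)) = 0
Stationarity residual: grad f(x) + sum_i lambda_i a_i = (0, 0)
  -> stationarity OK
Primal feasibility (all g_i <= 0): OK
Dual feasibility (all lambda_i >= 0): FAILS
Complementary slackness (lambda_i * g_i(x) = 0 for all i): OK

Verdict: the first failing condition is dual_feasibility -> dual.

dual


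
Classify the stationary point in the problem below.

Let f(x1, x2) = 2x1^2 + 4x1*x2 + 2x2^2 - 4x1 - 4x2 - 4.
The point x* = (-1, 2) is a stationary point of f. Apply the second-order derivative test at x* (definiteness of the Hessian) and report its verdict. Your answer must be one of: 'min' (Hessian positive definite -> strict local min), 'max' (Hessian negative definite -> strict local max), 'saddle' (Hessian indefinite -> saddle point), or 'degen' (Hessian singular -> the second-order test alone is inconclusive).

Compute the Hessian H = grad^2 f:
  H = [[4, 4], [4, 4]]
Verify stationarity: grad f(x*) = H x* + g = (0, 0).
Eigenvalues of H: 0, 8.
H has a zero eigenvalue (singular; positive semidefinite but not definite), so H is neither positive definite, negative definite, nor indefinite. The second-order test alone is inconclusive -> degen.
(Indeed, f is constant along the null direction of H through x*, so x* is not a strict local extremum.)

degen


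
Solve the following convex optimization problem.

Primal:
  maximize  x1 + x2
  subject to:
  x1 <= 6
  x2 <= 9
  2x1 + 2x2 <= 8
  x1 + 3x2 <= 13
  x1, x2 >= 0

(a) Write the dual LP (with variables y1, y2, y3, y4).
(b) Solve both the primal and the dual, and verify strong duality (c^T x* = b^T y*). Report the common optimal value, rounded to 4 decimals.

The standard primal-dual pair for 'max c^T x s.t. A x <= b, x >= 0' is:
  Dual:  min b^T y  s.t.  A^T y >= c,  y >= 0.

So the dual LP is:
  minimize  6y1 + 9y2 + 8y3 + 13y4
  subject to:
    y1 + 2y3 + y4 >= 1
    y2 + 2y3 + 3y4 >= 1
    y1, y2, y3, y4 >= 0

Solving the primal: x* = (4, 0).
  primal value c^T x* = 4.
Solving the dual: y* = (0, 0, 0.5, 0).
  dual value b^T y* = 4.
Strong duality: c^T x* = b^T y*. Confirmed.

4


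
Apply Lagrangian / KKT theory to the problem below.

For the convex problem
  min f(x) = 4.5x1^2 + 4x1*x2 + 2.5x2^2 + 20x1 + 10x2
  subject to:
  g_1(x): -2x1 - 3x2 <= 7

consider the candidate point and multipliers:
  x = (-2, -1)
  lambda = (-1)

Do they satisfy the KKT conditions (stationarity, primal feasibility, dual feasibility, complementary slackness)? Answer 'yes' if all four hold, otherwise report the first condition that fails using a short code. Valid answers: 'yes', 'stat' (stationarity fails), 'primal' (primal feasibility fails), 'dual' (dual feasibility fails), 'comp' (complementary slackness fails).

Gradient of f: grad f(x) = Q x + c = (-2, -3)
Constraint values g_i(x) = a_i^T x - b_i:
  g_1((-2, -1)) = 0
Stationarity residual: grad f(x) + sum_i lambda_i a_i = (0, 0)
  -> stationarity OK
Primal feasibility (all g_i <= 0): OK
Dual feasibility (all lambda_i >= 0): FAILS
Complementary slackness (lambda_i * g_i(x) = 0 for all i): OK

Verdict: the first failing condition is dual_feasibility -> dual.

dual


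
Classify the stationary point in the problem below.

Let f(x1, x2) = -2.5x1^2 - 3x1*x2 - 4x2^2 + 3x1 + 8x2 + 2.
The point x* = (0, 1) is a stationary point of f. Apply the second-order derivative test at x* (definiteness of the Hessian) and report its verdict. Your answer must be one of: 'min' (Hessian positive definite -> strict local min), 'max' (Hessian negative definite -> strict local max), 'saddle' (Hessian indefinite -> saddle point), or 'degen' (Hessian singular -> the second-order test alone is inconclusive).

Compute the Hessian H = grad^2 f:
  H = [[-5, -3], [-3, -8]]
Verify stationarity: grad f(x*) = H x* + g = (0, 0).
Eigenvalues of H: -9.8541, -3.1459.
Both eigenvalues < 0, so H is negative definite -> x* is a strict local max.

max


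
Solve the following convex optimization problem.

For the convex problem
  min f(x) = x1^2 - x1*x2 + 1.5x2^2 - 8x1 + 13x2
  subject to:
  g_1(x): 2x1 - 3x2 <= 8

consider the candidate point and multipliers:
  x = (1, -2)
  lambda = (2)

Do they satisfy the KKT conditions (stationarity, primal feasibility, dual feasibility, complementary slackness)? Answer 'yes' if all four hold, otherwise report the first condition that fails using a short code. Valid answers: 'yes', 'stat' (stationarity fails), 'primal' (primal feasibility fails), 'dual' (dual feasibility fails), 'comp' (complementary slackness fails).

Gradient of f: grad f(x) = Q x + c = (-4, 6)
Constraint values g_i(x) = a_i^T x - b_i:
  g_1((1, -2)) = 0
Stationarity residual: grad f(x) + sum_i lambda_i a_i = (0, 0)
  -> stationarity OK
Primal feasibility (all g_i <= 0): OK
Dual feasibility (all lambda_i >= 0): OK
Complementary slackness (lambda_i * g_i(x) = 0 for all i): OK

Verdict: yes, KKT holds.

yes


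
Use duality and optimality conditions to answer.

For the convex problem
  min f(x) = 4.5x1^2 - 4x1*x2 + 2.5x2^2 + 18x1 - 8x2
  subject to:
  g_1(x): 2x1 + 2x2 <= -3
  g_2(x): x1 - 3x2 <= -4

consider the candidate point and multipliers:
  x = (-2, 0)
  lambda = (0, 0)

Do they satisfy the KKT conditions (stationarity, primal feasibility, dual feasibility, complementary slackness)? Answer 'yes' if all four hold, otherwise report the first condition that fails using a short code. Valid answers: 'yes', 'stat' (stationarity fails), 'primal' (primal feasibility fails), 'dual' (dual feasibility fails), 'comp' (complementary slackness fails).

Gradient of f: grad f(x) = Q x + c = (0, 0)
Constraint values g_i(x) = a_i^T x - b_i:
  g_1((-2, 0)) = -1
  g_2((-2, 0)) = 2
Stationarity residual: grad f(x) + sum_i lambda_i a_i = (0, 0)
  -> stationarity OK
Primal feasibility (all g_i <= 0): FAILS
Dual feasibility (all lambda_i >= 0): OK
Complementary slackness (lambda_i * g_i(x) = 0 for all i): OK

Verdict: the first failing condition is primal_feasibility -> primal.

primal


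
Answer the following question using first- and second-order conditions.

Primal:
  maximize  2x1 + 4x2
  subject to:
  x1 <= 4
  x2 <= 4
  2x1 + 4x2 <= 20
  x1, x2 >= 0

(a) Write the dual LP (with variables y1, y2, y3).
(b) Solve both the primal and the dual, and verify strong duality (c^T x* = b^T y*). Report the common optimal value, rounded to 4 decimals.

The standard primal-dual pair for 'max c^T x s.t. A x <= b, x >= 0' is:
  Dual:  min b^T y  s.t.  A^T y >= c,  y >= 0.

So the dual LP is:
  minimize  4y1 + 4y2 + 20y3
  subject to:
    y1 + 2y3 >= 2
    y2 + 4y3 >= 4
    y1, y2, y3 >= 0

Solving the primal: x* = (2, 4).
  primal value c^T x* = 20.
Solving the dual: y* = (0, 0, 1).
  dual value b^T y* = 20.
Strong duality: c^T x* = b^T y*. Confirmed.

20


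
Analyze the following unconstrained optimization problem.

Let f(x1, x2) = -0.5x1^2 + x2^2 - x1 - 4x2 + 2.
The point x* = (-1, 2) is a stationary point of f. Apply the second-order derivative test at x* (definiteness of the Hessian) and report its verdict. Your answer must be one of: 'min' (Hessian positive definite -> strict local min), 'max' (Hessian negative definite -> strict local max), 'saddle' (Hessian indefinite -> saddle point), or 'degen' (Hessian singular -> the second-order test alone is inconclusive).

Compute the Hessian H = grad^2 f:
  H = [[-1, 0], [0, 2]]
Verify stationarity: grad f(x*) = H x* + g = (0, 0).
Eigenvalues of H: -1, 2.
Eigenvalues have mixed signs, so H is indefinite -> x* is a saddle point.

saddle


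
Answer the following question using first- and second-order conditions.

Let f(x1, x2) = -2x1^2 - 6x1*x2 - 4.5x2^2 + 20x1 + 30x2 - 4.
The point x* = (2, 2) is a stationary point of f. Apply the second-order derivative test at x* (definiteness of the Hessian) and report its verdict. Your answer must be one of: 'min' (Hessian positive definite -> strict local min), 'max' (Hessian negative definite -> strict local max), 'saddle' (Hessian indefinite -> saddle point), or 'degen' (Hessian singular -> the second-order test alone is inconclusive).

Compute the Hessian H = grad^2 f:
  H = [[-4, -6], [-6, -9]]
Verify stationarity: grad f(x*) = H x* + g = (0, 0).
Eigenvalues of H: -13, 0.
H has a zero eigenvalue (singular; negative semidefinite but not definite), so H is neither positive definite, negative definite, nor indefinite. The second-order test alone is inconclusive -> degen.
(Indeed, f is constant along the null direction of H through x*, so x* is not a strict local extremum.)

degen


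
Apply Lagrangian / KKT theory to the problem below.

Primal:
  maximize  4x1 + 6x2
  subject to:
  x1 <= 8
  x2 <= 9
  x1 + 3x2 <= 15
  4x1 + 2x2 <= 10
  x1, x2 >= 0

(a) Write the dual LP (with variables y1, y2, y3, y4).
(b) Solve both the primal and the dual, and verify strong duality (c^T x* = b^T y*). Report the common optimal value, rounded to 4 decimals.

The standard primal-dual pair for 'max c^T x s.t. A x <= b, x >= 0' is:
  Dual:  min b^T y  s.t.  A^T y >= c,  y >= 0.

So the dual LP is:
  minimize  8y1 + 9y2 + 15y3 + 10y4
  subject to:
    y1 + y3 + 4y4 >= 4
    y2 + 3y3 + 2y4 >= 6
    y1, y2, y3, y4 >= 0

Solving the primal: x* = (0, 5).
  primal value c^T x* = 30.
Solving the dual: y* = (0, 0, 0, 3).
  dual value b^T y* = 30.
Strong duality: c^T x* = b^T y*. Confirmed.

30


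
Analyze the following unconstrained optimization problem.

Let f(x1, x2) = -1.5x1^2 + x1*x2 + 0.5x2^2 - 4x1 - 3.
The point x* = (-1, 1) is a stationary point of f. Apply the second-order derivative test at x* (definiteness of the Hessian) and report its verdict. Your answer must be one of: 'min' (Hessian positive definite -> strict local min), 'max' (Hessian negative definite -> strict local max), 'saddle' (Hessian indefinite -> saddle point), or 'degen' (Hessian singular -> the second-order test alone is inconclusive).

Compute the Hessian H = grad^2 f:
  H = [[-3, 1], [1, 1]]
Verify stationarity: grad f(x*) = H x* + g = (0, 0).
Eigenvalues of H: -3.2361, 1.2361.
Eigenvalues have mixed signs, so H is indefinite -> x* is a saddle point.

saddle


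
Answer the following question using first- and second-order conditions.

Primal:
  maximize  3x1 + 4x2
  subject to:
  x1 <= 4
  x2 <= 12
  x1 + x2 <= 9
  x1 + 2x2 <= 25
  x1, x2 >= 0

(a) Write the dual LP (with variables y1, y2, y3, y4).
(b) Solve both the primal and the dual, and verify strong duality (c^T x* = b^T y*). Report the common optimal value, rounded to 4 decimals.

The standard primal-dual pair for 'max c^T x s.t. A x <= b, x >= 0' is:
  Dual:  min b^T y  s.t.  A^T y >= c,  y >= 0.

So the dual LP is:
  minimize  4y1 + 12y2 + 9y3 + 25y4
  subject to:
    y1 + y3 + y4 >= 3
    y2 + y3 + 2y4 >= 4
    y1, y2, y3, y4 >= 0

Solving the primal: x* = (0, 9).
  primal value c^T x* = 36.
Solving the dual: y* = (0, 0, 4, 0).
  dual value b^T y* = 36.
Strong duality: c^T x* = b^T y*. Confirmed.

36


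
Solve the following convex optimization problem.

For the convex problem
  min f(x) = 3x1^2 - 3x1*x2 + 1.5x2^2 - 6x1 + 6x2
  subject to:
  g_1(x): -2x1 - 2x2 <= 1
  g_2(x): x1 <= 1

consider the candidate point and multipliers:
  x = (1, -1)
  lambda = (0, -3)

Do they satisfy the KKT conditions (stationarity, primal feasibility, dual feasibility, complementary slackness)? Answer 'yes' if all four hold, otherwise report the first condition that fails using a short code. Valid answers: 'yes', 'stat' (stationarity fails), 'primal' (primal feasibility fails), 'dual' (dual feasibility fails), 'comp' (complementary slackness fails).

Gradient of f: grad f(x) = Q x + c = (3, 0)
Constraint values g_i(x) = a_i^T x - b_i:
  g_1((1, -1)) = -1
  g_2((1, -1)) = 0
Stationarity residual: grad f(x) + sum_i lambda_i a_i = (0, 0)
  -> stationarity OK
Primal feasibility (all g_i <= 0): OK
Dual feasibility (all lambda_i >= 0): FAILS
Complementary slackness (lambda_i * g_i(x) = 0 for all i): OK

Verdict: the first failing condition is dual_feasibility -> dual.

dual


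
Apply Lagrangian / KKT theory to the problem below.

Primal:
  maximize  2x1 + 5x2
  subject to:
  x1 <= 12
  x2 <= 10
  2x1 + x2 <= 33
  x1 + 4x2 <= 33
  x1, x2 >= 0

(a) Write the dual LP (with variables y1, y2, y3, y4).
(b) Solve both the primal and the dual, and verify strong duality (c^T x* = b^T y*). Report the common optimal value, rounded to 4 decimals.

The standard primal-dual pair for 'max c^T x s.t. A x <= b, x >= 0' is:
  Dual:  min b^T y  s.t.  A^T y >= c,  y >= 0.

So the dual LP is:
  minimize  12y1 + 10y2 + 33y3 + 33y4
  subject to:
    y1 + 2y3 + y4 >= 2
    y2 + y3 + 4y4 >= 5
    y1, y2, y3, y4 >= 0

Solving the primal: x* = (12, 5.25).
  primal value c^T x* = 50.25.
Solving the dual: y* = (0.75, 0, 0, 1.25).
  dual value b^T y* = 50.25.
Strong duality: c^T x* = b^T y*. Confirmed.

50.25


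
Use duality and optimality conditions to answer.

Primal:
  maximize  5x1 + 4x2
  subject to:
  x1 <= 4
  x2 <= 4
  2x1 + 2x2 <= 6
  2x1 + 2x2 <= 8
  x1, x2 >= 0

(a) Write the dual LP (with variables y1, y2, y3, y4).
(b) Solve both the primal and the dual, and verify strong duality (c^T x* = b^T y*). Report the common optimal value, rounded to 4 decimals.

The standard primal-dual pair for 'max c^T x s.t. A x <= b, x >= 0' is:
  Dual:  min b^T y  s.t.  A^T y >= c,  y >= 0.

So the dual LP is:
  minimize  4y1 + 4y2 + 6y3 + 8y4
  subject to:
    y1 + 2y3 + 2y4 >= 5
    y2 + 2y3 + 2y4 >= 4
    y1, y2, y3, y4 >= 0

Solving the primal: x* = (3, 0).
  primal value c^T x* = 15.
Solving the dual: y* = (0, 0, 2.5, 0).
  dual value b^T y* = 15.
Strong duality: c^T x* = b^T y*. Confirmed.

15


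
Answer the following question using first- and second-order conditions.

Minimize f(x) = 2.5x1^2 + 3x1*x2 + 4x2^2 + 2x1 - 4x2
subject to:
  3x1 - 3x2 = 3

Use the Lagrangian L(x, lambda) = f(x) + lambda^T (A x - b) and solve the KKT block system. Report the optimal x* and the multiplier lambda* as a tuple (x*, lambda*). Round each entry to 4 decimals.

Form the Lagrangian:
  L(x, lambda) = (1/2) x^T Q x + c^T x + lambda^T (A x - b)
Stationarity (grad_x L = 0): Q x + c + A^T lambda = 0.
Primal feasibility: A x = b.

This gives the KKT block system:
  [ Q   A^T ] [ x     ]   [-c ]
  [ A    0  ] [ lambda ] = [ b ]

Solving the linear system:
  x*      = (0.6842, -0.3158)
  lambda* = (-1.4912)
  f(x*)   = 3.5526

x* = (0.6842, -0.3158), lambda* = (-1.4912)


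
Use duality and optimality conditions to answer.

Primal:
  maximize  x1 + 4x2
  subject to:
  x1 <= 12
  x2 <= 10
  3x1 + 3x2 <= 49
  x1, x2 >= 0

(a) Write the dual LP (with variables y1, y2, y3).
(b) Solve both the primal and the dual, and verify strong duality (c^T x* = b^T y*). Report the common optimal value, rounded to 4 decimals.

The standard primal-dual pair for 'max c^T x s.t. A x <= b, x >= 0' is:
  Dual:  min b^T y  s.t.  A^T y >= c,  y >= 0.

So the dual LP is:
  minimize  12y1 + 10y2 + 49y3
  subject to:
    y1 + 3y3 >= 1
    y2 + 3y3 >= 4
    y1, y2, y3 >= 0

Solving the primal: x* = (6.3333, 10).
  primal value c^T x* = 46.3333.
Solving the dual: y* = (0, 3, 0.3333).
  dual value b^T y* = 46.3333.
Strong duality: c^T x* = b^T y*. Confirmed.

46.3333


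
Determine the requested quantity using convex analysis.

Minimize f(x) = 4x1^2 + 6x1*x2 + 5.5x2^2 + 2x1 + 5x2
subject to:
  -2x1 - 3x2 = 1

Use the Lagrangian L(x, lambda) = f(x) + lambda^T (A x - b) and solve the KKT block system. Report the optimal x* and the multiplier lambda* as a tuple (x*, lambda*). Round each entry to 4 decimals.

Form the Lagrangian:
  L(x, lambda) = (1/2) x^T Q x + c^T x + lambda^T (A x - b)
Stationarity (grad_x L = 0): Q x + c + A^T lambda = 0.
Primal feasibility: A x = b.

This gives the KKT block system:
  [ Q   A^T ] [ x     ]   [-c ]
  [ A    0  ] [ lambda ] = [ b ]

Solving the linear system:
  x*      = (0.1818, -0.4545)
  lambda* = (0.3636)
  f(x*)   = -1.1364

x* = (0.1818, -0.4545), lambda* = (0.3636)


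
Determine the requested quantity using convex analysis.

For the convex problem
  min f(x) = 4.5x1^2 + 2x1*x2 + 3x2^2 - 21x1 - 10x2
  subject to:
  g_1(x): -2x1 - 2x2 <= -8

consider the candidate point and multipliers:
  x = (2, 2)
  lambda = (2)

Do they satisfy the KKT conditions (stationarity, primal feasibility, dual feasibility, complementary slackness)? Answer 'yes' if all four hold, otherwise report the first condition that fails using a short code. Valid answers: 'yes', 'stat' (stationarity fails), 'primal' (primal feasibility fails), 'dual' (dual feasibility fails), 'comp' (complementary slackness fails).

Gradient of f: grad f(x) = Q x + c = (1, 6)
Constraint values g_i(x) = a_i^T x - b_i:
  g_1((2, 2)) = 0
Stationarity residual: grad f(x) + sum_i lambda_i a_i = (-3, 2)
  -> stationarity FAILS
Primal feasibility (all g_i <= 0): OK
Dual feasibility (all lambda_i >= 0): OK
Complementary slackness (lambda_i * g_i(x) = 0 for all i): OK

Verdict: the first failing condition is stationarity -> stat.

stat


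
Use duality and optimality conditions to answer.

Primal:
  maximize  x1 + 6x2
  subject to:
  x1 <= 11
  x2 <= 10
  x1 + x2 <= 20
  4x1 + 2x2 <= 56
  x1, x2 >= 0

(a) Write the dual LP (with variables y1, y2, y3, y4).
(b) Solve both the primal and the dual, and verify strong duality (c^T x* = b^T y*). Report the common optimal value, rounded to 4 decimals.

The standard primal-dual pair for 'max c^T x s.t. A x <= b, x >= 0' is:
  Dual:  min b^T y  s.t.  A^T y >= c,  y >= 0.

So the dual LP is:
  minimize  11y1 + 10y2 + 20y3 + 56y4
  subject to:
    y1 + y3 + 4y4 >= 1
    y2 + y3 + 2y4 >= 6
    y1, y2, y3, y4 >= 0

Solving the primal: x* = (9, 10).
  primal value c^T x* = 69.
Solving the dual: y* = (0, 5.5, 0, 0.25).
  dual value b^T y* = 69.
Strong duality: c^T x* = b^T y*. Confirmed.

69


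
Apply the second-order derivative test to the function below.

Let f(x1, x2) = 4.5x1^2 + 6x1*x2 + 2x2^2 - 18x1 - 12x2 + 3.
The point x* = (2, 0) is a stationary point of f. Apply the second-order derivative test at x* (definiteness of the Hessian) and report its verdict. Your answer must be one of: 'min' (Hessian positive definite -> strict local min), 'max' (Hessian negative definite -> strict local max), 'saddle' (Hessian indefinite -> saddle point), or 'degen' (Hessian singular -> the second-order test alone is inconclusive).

Compute the Hessian H = grad^2 f:
  H = [[9, 6], [6, 4]]
Verify stationarity: grad f(x*) = H x* + g = (0, 0).
Eigenvalues of H: 0, 13.
H has a zero eigenvalue (singular; positive semidefinite but not definite), so H is neither positive definite, negative definite, nor indefinite. The second-order test alone is inconclusive -> degen.
(Indeed, f is constant along the null direction of H through x*, so x* is not a strict local extremum.)

degen


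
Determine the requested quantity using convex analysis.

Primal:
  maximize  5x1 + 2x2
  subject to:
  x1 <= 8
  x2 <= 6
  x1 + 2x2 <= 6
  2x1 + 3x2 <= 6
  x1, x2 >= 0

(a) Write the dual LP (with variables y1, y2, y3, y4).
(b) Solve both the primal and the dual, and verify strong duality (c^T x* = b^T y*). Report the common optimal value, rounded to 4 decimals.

The standard primal-dual pair for 'max c^T x s.t. A x <= b, x >= 0' is:
  Dual:  min b^T y  s.t.  A^T y >= c,  y >= 0.

So the dual LP is:
  minimize  8y1 + 6y2 + 6y3 + 6y4
  subject to:
    y1 + y3 + 2y4 >= 5
    y2 + 2y3 + 3y4 >= 2
    y1, y2, y3, y4 >= 0

Solving the primal: x* = (3, 0).
  primal value c^T x* = 15.
Solving the dual: y* = (0, 0, 0, 2.5).
  dual value b^T y* = 15.
Strong duality: c^T x* = b^T y*. Confirmed.

15


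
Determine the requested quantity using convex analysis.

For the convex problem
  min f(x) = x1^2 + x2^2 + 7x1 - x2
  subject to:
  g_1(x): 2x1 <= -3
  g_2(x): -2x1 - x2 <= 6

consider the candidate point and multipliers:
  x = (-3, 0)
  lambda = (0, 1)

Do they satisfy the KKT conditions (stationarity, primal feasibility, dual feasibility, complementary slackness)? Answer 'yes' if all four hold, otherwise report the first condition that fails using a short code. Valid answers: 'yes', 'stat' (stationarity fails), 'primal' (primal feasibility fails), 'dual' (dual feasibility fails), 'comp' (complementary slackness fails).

Gradient of f: grad f(x) = Q x + c = (1, -1)
Constraint values g_i(x) = a_i^T x - b_i:
  g_1((-3, 0)) = -3
  g_2((-3, 0)) = 0
Stationarity residual: grad f(x) + sum_i lambda_i a_i = (-1, -2)
  -> stationarity FAILS
Primal feasibility (all g_i <= 0): OK
Dual feasibility (all lambda_i >= 0): OK
Complementary slackness (lambda_i * g_i(x) = 0 for all i): OK

Verdict: the first failing condition is stationarity -> stat.

stat


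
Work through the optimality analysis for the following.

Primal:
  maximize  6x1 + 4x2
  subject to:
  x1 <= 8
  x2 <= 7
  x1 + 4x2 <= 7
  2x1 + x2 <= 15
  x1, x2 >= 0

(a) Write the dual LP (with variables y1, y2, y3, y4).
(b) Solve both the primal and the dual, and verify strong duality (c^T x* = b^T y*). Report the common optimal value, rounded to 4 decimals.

The standard primal-dual pair for 'max c^T x s.t. A x <= b, x >= 0' is:
  Dual:  min b^T y  s.t.  A^T y >= c,  y >= 0.

So the dual LP is:
  minimize  8y1 + 7y2 + 7y3 + 15y4
  subject to:
    y1 + y3 + 2y4 >= 6
    y2 + 4y3 + y4 >= 4
    y1, y2, y3, y4 >= 0

Solving the primal: x* = (7, 0).
  primal value c^T x* = 42.
Solving the dual: y* = (0, 0, 6, 0).
  dual value b^T y* = 42.
Strong duality: c^T x* = b^T y*. Confirmed.

42
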